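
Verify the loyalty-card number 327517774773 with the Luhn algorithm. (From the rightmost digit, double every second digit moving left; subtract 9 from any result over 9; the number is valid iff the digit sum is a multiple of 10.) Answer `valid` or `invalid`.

From the right, keep odd positions and double even positions (subtract 9 from any doubled value over 9):
  doubled (positions 2,4,...): 5 8 5 2 5 6 → sum 31
  kept (positions 1,3,...): 3 7 7 7 5 2 → sum 31
Total = 62.
62 mod 10 = 2, so the number is invalid.

invalid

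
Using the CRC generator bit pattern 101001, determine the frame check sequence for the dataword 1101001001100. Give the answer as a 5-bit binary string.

01111

Append 5 zeros: 110100100110000000. Divide by 101001 (XOR where the leading bit is 1):
  pos 0: 110100 XOR 101001 = 011101
  pos 1: 111011 XOR 101001 = 010010
  pos 2: 100100 XOR 101001 = 001101
  pos 4: 110101 XOR 101001 = 011100
  pos 5: 111001 XOR 101001 = 010000
  pos 6: 100000 XOR 101001 = 001001
  pos 8: 100100 XOR 101001 = 001101
  pos 10: 110100 XOR 101001 = 011101
  pos 11: 111010 XOR 101001 = 010011
  pos 12: 100110 XOR 101001 = 001111
Remainder (last 5 bits) = 01111. This is the CRC / FCS.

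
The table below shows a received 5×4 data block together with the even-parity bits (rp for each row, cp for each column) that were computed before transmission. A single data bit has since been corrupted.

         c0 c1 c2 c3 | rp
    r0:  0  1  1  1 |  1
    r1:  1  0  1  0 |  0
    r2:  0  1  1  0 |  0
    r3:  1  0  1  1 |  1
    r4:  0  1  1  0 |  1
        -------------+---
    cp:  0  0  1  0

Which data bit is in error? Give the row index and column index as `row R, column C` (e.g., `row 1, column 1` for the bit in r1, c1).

row 4, column 1

Recompute each row's even parity and compare to rp:
  r0: data parity 1, sent rp 1 → ok
  r1: data parity 0, sent rp 0 → ok
  r2: data parity 0, sent rp 0 → ok
  r3: data parity 1, sent rp 1 → ok
  r4: data parity 0, sent rp 1 → mismatch
Recompute each column's even parity and compare to cp:
  c0: data parity 0, sent cp 0 → ok
  c1: data parity 1, sent cp 0 → mismatch
  c2: data parity 1, sent cp 1 → ok
  c3: data parity 0, sent cp 0 → ok
Exactly one row (r4) and one column (c1) fail → the flipped bit is at their intersection.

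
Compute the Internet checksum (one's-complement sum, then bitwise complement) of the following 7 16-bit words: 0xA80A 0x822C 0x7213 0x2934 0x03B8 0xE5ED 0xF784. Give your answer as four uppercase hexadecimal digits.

One's-complement addition (fold any carry out of bit 15 back into bit 0):
  0xA80A + 0x822C = 0x12A36 → wrap carry → 0x2A37
  0x2A37 + 0x7213 = 0x09C4A
  0x9C4A + 0x2934 = 0x0C57E
  0xC57E + 0x03B8 = 0x0C936
  0xC936 + 0xE5ED = 0x1AF23 → wrap carry → 0xAF24
  0xAF24 + 0xF784 = 0x1A6A8 → wrap carry → 0xA6A9
One's-complement sum = 0xA6A9.
Checksum = ~0xA6A9 & 0xFFFF = 0x5956.

5956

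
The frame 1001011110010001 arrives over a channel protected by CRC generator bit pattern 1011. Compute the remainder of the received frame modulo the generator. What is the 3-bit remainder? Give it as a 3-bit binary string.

110

Modulo-2 division of 1001011110010001 by 1011:
  pos 0: 1001 XOR 1011 = 0010
  pos 2: 1001 XOR 1011 = 0010
  pos 4: 1011 XOR 1011 = 0000
  pos 8: 1001 XOR 1011 = 0010
  pos 10: 1000 XOR 1011 = 0011
  pos 12: 1101 XOR 1011 = 0110
Remainder = 110 (nonzero — an error is detected).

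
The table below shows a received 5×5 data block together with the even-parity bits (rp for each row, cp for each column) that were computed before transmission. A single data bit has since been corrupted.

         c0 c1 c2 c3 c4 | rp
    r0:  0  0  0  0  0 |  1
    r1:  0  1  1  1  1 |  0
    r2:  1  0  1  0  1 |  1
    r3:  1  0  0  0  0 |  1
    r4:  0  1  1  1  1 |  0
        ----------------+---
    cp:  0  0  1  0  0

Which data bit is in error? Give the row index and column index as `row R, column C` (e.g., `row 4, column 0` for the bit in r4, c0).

row 0, column 4

Recompute each row's even parity and compare to rp:
  r0: data parity 0, sent rp 1 → mismatch
  r1: data parity 0, sent rp 0 → ok
  r2: data parity 1, sent rp 1 → ok
  r3: data parity 1, sent rp 1 → ok
  r4: data parity 0, sent rp 0 → ok
Recompute each column's even parity and compare to cp:
  c0: data parity 0, sent cp 0 → ok
  c1: data parity 0, sent cp 0 → ok
  c2: data parity 1, sent cp 1 → ok
  c3: data parity 0, sent cp 0 → ok
  c4: data parity 1, sent cp 0 → mismatch
Exactly one row (r0) and one column (c4) fail → the flipped bit is at their intersection.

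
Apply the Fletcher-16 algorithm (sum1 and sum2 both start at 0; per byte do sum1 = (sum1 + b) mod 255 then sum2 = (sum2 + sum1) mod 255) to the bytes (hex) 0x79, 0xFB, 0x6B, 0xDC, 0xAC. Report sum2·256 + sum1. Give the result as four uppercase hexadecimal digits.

F76A

Running sums (mod 255):
  after byte 0 (0x79): sum1=121, sum2=121
  after byte 1 (0xFB): sum1=117, sum2=238
  after byte 2 (0x6B): sum1=224, sum2=207
  after byte 3 (0xDC): sum1=189, sum2=141
  after byte 4 (0xAC): sum1=106, sum2=247
Checksum = sum2·256 + sum1 = 247·256 + 106 = 63338 = 0xF76A.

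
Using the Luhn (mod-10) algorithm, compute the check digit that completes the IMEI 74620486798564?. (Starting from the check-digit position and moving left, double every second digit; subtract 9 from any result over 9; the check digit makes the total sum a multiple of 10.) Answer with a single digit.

7

Partial digits right→left: 4 6 5 8 9 7 6 8 4 0 2 6 4 7
Double every second digit counting from the check-digit position (so the 1st, 3rd, 5th, ... of the partial from the right).
  doubled (with −9 where >9): 8 1 9 3 8 4 8 → sum 41
  kept as-is: 6 8 7 8 0 6 7 → sum 42
Total = 41 + 42 = 83.
Check digit = (10 − (83 mod 10)) mod 10 = 7.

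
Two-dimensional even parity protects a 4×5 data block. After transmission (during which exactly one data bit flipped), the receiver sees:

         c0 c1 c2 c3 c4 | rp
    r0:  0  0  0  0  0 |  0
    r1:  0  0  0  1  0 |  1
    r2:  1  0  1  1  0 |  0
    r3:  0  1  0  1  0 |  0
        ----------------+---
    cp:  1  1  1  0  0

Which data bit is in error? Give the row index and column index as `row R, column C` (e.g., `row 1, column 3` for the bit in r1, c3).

row 2, column 3

Recompute each row's even parity and compare to rp:
  r0: data parity 0, sent rp 0 → ok
  r1: data parity 1, sent rp 1 → ok
  r2: data parity 1, sent rp 0 → mismatch
  r3: data parity 0, sent rp 0 → ok
Recompute each column's even parity and compare to cp:
  c0: data parity 1, sent cp 1 → ok
  c1: data parity 1, sent cp 1 → ok
  c2: data parity 1, sent cp 1 → ok
  c3: data parity 1, sent cp 0 → mismatch
  c4: data parity 0, sent cp 0 → ok
Exactly one row (r2) and one column (c3) fail → the flipped bit is at their intersection.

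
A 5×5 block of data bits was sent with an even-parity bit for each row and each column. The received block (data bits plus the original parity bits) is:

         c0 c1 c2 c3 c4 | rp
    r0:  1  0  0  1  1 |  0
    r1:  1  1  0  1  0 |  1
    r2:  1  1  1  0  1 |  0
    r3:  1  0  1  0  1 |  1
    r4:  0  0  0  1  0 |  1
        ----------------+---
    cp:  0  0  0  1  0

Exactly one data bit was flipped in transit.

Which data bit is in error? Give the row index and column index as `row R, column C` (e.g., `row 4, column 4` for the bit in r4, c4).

row 0, column 4

Recompute each row's even parity and compare to rp:
  r0: data parity 1, sent rp 0 → mismatch
  r1: data parity 1, sent rp 1 → ok
  r2: data parity 0, sent rp 0 → ok
  r3: data parity 1, sent rp 1 → ok
  r4: data parity 1, sent rp 1 → ok
Recompute each column's even parity and compare to cp:
  c0: data parity 0, sent cp 0 → ok
  c1: data parity 0, sent cp 0 → ok
  c2: data parity 0, sent cp 0 → ok
  c3: data parity 1, sent cp 1 → ok
  c4: data parity 1, sent cp 0 → mismatch
Exactly one row (r0) and one column (c4) fail → the flipped bit is at their intersection.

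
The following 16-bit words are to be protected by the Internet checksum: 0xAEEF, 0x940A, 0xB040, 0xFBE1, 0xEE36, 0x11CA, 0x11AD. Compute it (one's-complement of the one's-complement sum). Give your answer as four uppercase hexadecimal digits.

One's-complement addition (fold any carry out of bit 15 back into bit 0):
  0xAEEF + 0x940A = 0x142F9 → wrap carry → 0x42FA
  0x42FA + 0xB040 = 0x0F33A
  0xF33A + 0xFBE1 = 0x1EF1B → wrap carry → 0xEF1C
  0xEF1C + 0xEE36 = 0x1DD52 → wrap carry → 0xDD53
  0xDD53 + 0x11CA = 0x0EF1D
  0xEF1D + 0x11AD = 0x100CA → wrap carry → 0x00CB
One's-complement sum = 0x00CB.
Checksum = ~0x00CB & 0xFFFF = 0xFF34.

FF34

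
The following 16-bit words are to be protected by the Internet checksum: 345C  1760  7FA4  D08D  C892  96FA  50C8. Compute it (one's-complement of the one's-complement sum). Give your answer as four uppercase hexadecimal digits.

B3BB

One's-complement addition (fold any carry out of bit 15 back into bit 0):
  0x345C + 0x1760 = 0x04BBC
  0x4BBC + 0x7FA4 = 0x0CB60
  0xCB60 + 0xD08D = 0x19BED → wrap carry → 0x9BEE
  0x9BEE + 0xC892 = 0x16480 → wrap carry → 0x6481
  0x6481 + 0x96FA = 0x0FB7B
  0xFB7B + 0x50C8 = 0x14C43 → wrap carry → 0x4C44
One's-complement sum = 0x4C44.
Checksum = ~0x4C44 & 0xFFFF = 0xB3BB.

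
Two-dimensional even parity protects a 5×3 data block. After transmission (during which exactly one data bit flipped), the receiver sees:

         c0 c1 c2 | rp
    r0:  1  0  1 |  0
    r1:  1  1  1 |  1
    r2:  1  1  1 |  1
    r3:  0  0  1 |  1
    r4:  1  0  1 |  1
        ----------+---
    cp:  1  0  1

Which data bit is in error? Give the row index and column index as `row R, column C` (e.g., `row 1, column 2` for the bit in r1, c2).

row 4, column 0

Recompute each row's even parity and compare to rp:
  r0: data parity 0, sent rp 0 → ok
  r1: data parity 1, sent rp 1 → ok
  r2: data parity 1, sent rp 1 → ok
  r3: data parity 1, sent rp 1 → ok
  r4: data parity 0, sent rp 1 → mismatch
Recompute each column's even parity and compare to cp:
  c0: data parity 0, sent cp 1 → mismatch
  c1: data parity 0, sent cp 0 → ok
  c2: data parity 1, sent cp 1 → ok
Exactly one row (r4) and one column (c0) fail → the flipped bit is at their intersection.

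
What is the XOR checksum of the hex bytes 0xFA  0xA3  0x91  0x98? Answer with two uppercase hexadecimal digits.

XOR the bytes together:
  start with 0xFA
  0xFA ⊕ 0xA3 = 0x59
  0x59 ⊕ 0x91 = 0xC8
  0xC8 ⊕ 0x98 = 0x50

50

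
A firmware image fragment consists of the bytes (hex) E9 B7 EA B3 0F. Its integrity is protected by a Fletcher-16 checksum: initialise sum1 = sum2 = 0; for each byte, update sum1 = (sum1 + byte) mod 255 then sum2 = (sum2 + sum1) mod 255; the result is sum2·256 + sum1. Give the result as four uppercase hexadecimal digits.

Running sums (mod 255):
  after byte 0 (E9): sum1=233, sum2=233
  after byte 1 (B7): sum1=161, sum2=139
  after byte 2 (EA): sum1=140, sum2=24
  after byte 3 (B3): sum1=64, sum2=88
  after byte 4 (0F): sum1=79, sum2=167
Checksum = sum2·256 + sum1 = 167·256 + 79 = 42831 = 0xA74F.

A74F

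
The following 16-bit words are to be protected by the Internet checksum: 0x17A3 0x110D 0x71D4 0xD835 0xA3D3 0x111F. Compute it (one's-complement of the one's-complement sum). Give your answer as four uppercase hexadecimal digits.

One's-complement addition (fold any carry out of bit 15 back into bit 0):
  0x17A3 + 0x110D = 0x028B0
  0x28B0 + 0x71D4 = 0x09A84
  0x9A84 + 0xD835 = 0x172B9 → wrap carry → 0x72BA
  0x72BA + 0xA3D3 = 0x1168D → wrap carry → 0x168E
  0x168E + 0x111F = 0x027AD
One's-complement sum = 0x27AD.
Checksum = ~0x27AD & 0xFFFF = 0xD852.

D852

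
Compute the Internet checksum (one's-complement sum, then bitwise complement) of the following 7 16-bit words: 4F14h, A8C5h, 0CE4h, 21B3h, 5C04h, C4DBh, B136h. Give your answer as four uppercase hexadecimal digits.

0778

One's-complement addition (fold any carry out of bit 15 back into bit 0):
  0x4F14 + 0xA8C5 = 0x0F7D9
  0xF7D9 + 0x0CE4 = 0x104BD → wrap carry → 0x04BE
  0x04BE + 0x21B3 = 0x02671
  0x2671 + 0x5C04 = 0x08275
  0x8275 + 0xC4DB = 0x14750 → wrap carry → 0x4751
  0x4751 + 0xB136 = 0x0F887
One's-complement sum = 0xF887.
Checksum = ~0xF887 & 0xFFFF = 0x0778.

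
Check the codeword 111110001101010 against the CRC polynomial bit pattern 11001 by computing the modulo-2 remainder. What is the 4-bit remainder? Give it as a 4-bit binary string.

Modulo-2 division of 111110001101010 by 11001:
  pos 0: 11111 XOR 11001 = 00110
  pos 2: 11000 XOR 11001 = 00001
  pos 6: 10110 XOR 11001 = 01111
  pos 7: 11111 XOR 11001 = 00110
  pos 9: 11001 XOR 11001 = 00000
Remainder = 0000 (zero — the frame passes the CRC check).

0000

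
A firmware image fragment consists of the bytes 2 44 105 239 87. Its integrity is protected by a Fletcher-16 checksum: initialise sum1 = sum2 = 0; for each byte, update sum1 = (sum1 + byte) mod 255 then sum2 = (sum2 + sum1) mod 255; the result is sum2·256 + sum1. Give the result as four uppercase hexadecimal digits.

2EDE

Running sums (mod 255):
  after byte 0 (2): sum1=2, sum2=2
  after byte 1 (44): sum1=46, sum2=48
  after byte 2 (105): sum1=151, sum2=199
  after byte 3 (239): sum1=135, sum2=79
  after byte 4 (87): sum1=222, sum2=46
Checksum = sum2·256 + sum1 = 46·256 + 222 = 11998 = 0x2EDE.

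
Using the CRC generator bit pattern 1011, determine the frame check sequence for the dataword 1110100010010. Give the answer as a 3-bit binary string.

111

Append 3 zeros: 1110100010010000. Divide by 1011 (XOR where the leading bit is 1):
  pos 0: 1110 XOR 1011 = 0101
  pos 1: 1011 XOR 1011 = 0000
  pos 8: 1001 XOR 1011 = 0010
  pos 10: 1000 XOR 1011 = 0011
  pos 12: 1100 XOR 1011 = 0111
Remainder (last 3 bits) = 111. This is the CRC / FCS.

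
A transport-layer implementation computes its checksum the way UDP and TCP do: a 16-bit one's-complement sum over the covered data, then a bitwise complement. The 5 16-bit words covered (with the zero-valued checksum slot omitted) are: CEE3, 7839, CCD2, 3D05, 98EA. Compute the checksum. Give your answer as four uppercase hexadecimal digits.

One's-complement addition (fold any carry out of bit 15 back into bit 0):
  0xCEE3 + 0x7839 = 0x1471C → wrap carry → 0x471D
  0x471D + 0xCCD2 = 0x113EF → wrap carry → 0x13F0
  0x13F0 + 0x3D05 = 0x050F5
  0x50F5 + 0x98EA = 0x0E9DF
One's-complement sum = 0xE9DF.
Checksum = ~0xE9DF & 0xFFFF = 0x1620.

1620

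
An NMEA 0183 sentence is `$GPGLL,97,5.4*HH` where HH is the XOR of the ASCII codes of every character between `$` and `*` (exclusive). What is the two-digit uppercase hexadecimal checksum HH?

XOR the ASCII codes of the payload characters:
  'G' = 0x47 → acc = 0x47
  'P' = 0x50 → acc = 0x17
  'G' = 0x47 → acc = 0x50
  'L' = 0x4C → acc = 0x1C
  'L' = 0x4C → acc = 0x50
  ',' = 0x2C → acc = 0x7C
  '9' = 0x39 → acc = 0x45
  '7' = 0x37 → acc = 0x72
  ',' = 0x2C → acc = 0x5E
  '5' = 0x35 → acc = 0x6B
  '.' = 0x2E → acc = 0x45
  '4' = 0x34 → acc = 0x71
Checksum = 0x71.

71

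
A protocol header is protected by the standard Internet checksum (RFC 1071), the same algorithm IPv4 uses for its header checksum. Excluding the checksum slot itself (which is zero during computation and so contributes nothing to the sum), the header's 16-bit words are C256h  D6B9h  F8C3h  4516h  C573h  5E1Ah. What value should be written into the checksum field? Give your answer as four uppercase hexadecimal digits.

0587

One's-complement addition (fold any carry out of bit 15 back into bit 0):
  0xC256 + 0xD6B9 = 0x1990F → wrap carry → 0x9910
  0x9910 + 0xF8C3 = 0x191D3 → wrap carry → 0x91D4
  0x91D4 + 0x4516 = 0x0D6EA
  0xD6EA + 0xC573 = 0x19C5D → wrap carry → 0x9C5E
  0x9C5E + 0x5E1A = 0x0FA78
One's-complement sum = 0xFA78.
Checksum = ~0xFA78 & 0xFFFF = 0x0587.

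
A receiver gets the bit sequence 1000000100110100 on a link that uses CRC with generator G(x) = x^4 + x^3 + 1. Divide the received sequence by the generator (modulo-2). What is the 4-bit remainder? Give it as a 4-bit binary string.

Modulo-2 division of 1000000100110100 by 11001:
  pos 0: 10000 XOR 11001 = 01001
  pos 1: 10010 XOR 11001 = 01011
  pos 2: 10110 XOR 11001 = 01111
  pos 3: 11111 XOR 11001 = 00110
  pos 5: 11000 XOR 11001 = 00001
  pos 9: 11101 XOR 11001 = 00100
  pos 11: 10000 XOR 11001 = 01001
Remainder = 1001 (nonzero — an error is detected).

1001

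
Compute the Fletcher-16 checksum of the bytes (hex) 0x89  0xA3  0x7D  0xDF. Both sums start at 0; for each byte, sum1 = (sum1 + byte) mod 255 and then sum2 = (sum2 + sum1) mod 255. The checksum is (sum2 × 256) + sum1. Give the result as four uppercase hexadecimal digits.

Running sums (mod 255):
  after byte 0 (0x89): sum1=137, sum2=137
  after byte 1 (0xA3): sum1=45, sum2=182
  after byte 2 (0x7D): sum1=170, sum2=97
  after byte 3 (0xDF): sum1=138, sum2=235
Checksum = sum2·256 + sum1 = 235·256 + 138 = 60298 = 0xEB8A.

EB8A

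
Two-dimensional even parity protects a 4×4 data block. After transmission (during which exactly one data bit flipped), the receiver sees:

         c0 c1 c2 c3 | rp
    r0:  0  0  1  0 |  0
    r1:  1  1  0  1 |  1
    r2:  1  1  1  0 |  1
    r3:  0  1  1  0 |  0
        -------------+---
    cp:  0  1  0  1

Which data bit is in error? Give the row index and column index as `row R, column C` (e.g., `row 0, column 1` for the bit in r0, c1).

row 0, column 2

Recompute each row's even parity and compare to rp:
  r0: data parity 1, sent rp 0 → mismatch
  r1: data parity 1, sent rp 1 → ok
  r2: data parity 1, sent rp 1 → ok
  r3: data parity 0, sent rp 0 → ok
Recompute each column's even parity and compare to cp:
  c0: data parity 0, sent cp 0 → ok
  c1: data parity 1, sent cp 1 → ok
  c2: data parity 1, sent cp 0 → mismatch
  c3: data parity 1, sent cp 1 → ok
Exactly one row (r0) and one column (c2) fail → the flipped bit is at their intersection.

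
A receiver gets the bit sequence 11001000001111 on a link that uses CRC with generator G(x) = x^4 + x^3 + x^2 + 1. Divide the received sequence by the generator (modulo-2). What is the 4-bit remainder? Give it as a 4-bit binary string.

Modulo-2 division of 11001000001111 by 11101:
  pos 0: 11001 XOR 11101 = 00100
  pos 2: 10000 XOR 11101 = 01101
  pos 3: 11010 XOR 11101 = 00111
  pos 5: 11100 XOR 11101 = 00001
  pos 9: 11111 XOR 11101 = 00010
Remainder = 0010 (nonzero — an error is detected).

0010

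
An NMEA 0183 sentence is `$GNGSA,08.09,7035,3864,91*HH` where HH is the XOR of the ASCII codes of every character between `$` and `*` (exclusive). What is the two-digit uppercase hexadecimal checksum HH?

73

XOR the ASCII codes of the payload characters:
  'G' = 0x47 → acc = 0x47
  'N' = 0x4E → acc = 0x09
  'G' = 0x47 → acc = 0x4E
  'S' = 0x53 → acc = 0x1D
  'A' = 0x41 → acc = 0x5C
  ',' = 0x2C → acc = 0x70
  '0' = 0x30 → acc = 0x40
  '8' = 0x38 → acc = 0x78
  '.' = 0x2E → acc = 0x56
  '0' = 0x30 → acc = 0x66
  '9' = 0x39 → acc = 0x5F
  ',' = 0x2C → acc = 0x73
  '7' = 0x37 → acc = 0x44
  '0' = 0x30 → acc = 0x74
  '3' = 0x33 → acc = 0x47
  '5' = 0x35 → acc = 0x72
  ',' = 0x2C → acc = 0x5E
  '3' = 0x33 → acc = 0x6D
  '8' = 0x38 → acc = 0x55
  '6' = 0x36 → acc = 0x63
  '4' = 0x34 → acc = 0x57
  ',' = 0x2C → acc = 0x7B
  '9' = 0x39 → acc = 0x42
  '1' = 0x31 → acc = 0x73
Checksum = 0x73.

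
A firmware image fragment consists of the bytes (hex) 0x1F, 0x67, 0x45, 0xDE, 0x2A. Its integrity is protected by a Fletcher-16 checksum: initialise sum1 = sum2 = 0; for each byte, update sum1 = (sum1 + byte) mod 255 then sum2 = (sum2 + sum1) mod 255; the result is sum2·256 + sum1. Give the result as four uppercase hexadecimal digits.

Running sums (mod 255):
  after byte 0 (0x1F): sum1=31, sum2=31
  after byte 1 (0x67): sum1=134, sum2=165
  after byte 2 (0x45): sum1=203, sum2=113
  after byte 3 (0xDE): sum1=170, sum2=28
  after byte 4 (0x2A): sum1=212, sum2=240
Checksum = sum2·256 + sum1 = 240·256 + 212 = 61652 = 0xF0D4.

F0D4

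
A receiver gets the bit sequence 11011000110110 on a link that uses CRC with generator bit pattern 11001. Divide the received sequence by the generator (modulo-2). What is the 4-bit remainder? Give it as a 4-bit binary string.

Modulo-2 division of 11011000110110 by 11001:
  pos 0: 11011 XOR 11001 = 00010
  pos 3: 10000 XOR 11001 = 01001
  pos 4: 10011 XOR 11001 = 01010
  pos 5: 10101 XOR 11001 = 01100
  pos 6: 11000 XOR 11001 = 00001
Remainder = 1110 (nonzero — an error is detected).

1110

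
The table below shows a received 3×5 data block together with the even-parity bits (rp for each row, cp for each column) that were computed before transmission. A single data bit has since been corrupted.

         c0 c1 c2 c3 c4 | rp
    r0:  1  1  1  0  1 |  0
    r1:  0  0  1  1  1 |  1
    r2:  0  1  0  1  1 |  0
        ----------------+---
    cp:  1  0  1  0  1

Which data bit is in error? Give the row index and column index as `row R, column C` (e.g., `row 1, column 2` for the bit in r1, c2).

row 2, column 2

Recompute each row's even parity and compare to rp:
  r0: data parity 0, sent rp 0 → ok
  r1: data parity 1, sent rp 1 → ok
  r2: data parity 1, sent rp 0 → mismatch
Recompute each column's even parity and compare to cp:
  c0: data parity 1, sent cp 1 → ok
  c1: data parity 0, sent cp 0 → ok
  c2: data parity 0, sent cp 1 → mismatch
  c3: data parity 0, sent cp 0 → ok
  c4: data parity 1, sent cp 1 → ok
Exactly one row (r2) and one column (c2) fail → the flipped bit is at their intersection.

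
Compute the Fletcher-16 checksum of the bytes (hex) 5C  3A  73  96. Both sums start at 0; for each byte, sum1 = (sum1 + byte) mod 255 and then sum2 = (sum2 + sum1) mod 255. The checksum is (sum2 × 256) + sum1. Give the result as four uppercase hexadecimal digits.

Running sums (mod 255):
  after byte 0 (5C): sum1=92, sum2=92
  after byte 1 (3A): sum1=150, sum2=242
  after byte 2 (73): sum1=10, sum2=252
  after byte 3 (96): sum1=160, sum2=157
Checksum = sum2·256 + sum1 = 157·256 + 160 = 40352 = 0x9DA0.

9DA0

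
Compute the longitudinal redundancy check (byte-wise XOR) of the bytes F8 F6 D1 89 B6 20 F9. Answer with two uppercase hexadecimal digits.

XOR the bytes together:
  start with 0xF8
  0xF8 ⊕ 0xF6 = 0x0E
  0x0E ⊕ 0xD1 = 0xDF
  0xDF ⊕ 0x89 = 0x56
  0x56 ⊕ 0xB6 = 0xE0
  0xE0 ⊕ 0x20 = 0xC0
  0xC0 ⊕ 0xF9 = 0x39

39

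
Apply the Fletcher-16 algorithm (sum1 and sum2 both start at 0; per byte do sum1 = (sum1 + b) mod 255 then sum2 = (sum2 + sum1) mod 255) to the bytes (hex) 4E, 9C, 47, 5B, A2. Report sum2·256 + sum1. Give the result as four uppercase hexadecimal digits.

2930

Running sums (mod 255):
  after byte 0 (4E): sum1=78, sum2=78
  after byte 1 (9C): sum1=234, sum2=57
  after byte 2 (47): sum1=50, sum2=107
  after byte 3 (5B): sum1=141, sum2=248
  after byte 4 (A2): sum1=48, sum2=41
Checksum = sum2·256 + sum1 = 41·256 + 48 = 10544 = 0x2930.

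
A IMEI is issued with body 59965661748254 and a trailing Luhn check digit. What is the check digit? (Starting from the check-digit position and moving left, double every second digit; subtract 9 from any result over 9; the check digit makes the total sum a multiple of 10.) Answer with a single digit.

Partial digits right→left: 4 5 2 8 4 7 1 6 6 5 6 9 9 5
Double every second digit counting from the check-digit position (so the 1st, 3rd, 5th, ... of the partial from the right).
  doubled (with −9 where >9): 8 4 8 2 3 3 9 → sum 37
  kept as-is: 5 8 7 6 5 9 5 → sum 45
Total = 37 + 45 = 82.
Check digit = (10 − (82 mod 10)) mod 10 = 8.

8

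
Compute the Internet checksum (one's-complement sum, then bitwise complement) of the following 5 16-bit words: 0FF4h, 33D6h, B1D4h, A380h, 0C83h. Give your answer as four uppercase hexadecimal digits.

One's-complement addition (fold any carry out of bit 15 back into bit 0):
  0x0FF4 + 0x33D6 = 0x043CA
  0x43CA + 0xB1D4 = 0x0F59E
  0xF59E + 0xA380 = 0x1991E → wrap carry → 0x991F
  0x991F + 0x0C83 = 0x0A5A2
One's-complement sum = 0xA5A2.
Checksum = ~0xA5A2 & 0xFFFF = 0x5A5D.

5A5D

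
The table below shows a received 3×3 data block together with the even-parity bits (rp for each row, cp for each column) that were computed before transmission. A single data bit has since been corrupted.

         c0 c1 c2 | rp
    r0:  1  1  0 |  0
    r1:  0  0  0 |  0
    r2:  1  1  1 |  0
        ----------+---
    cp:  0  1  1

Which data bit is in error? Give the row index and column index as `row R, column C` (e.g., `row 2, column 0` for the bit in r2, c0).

row 2, column 1

Recompute each row's even parity and compare to rp:
  r0: data parity 0, sent rp 0 → ok
  r1: data parity 0, sent rp 0 → ok
  r2: data parity 1, sent rp 0 → mismatch
Recompute each column's even parity and compare to cp:
  c0: data parity 0, sent cp 0 → ok
  c1: data parity 0, sent cp 1 → mismatch
  c2: data parity 1, sent cp 1 → ok
Exactly one row (r2) and one column (c1) fail → the flipped bit is at their intersection.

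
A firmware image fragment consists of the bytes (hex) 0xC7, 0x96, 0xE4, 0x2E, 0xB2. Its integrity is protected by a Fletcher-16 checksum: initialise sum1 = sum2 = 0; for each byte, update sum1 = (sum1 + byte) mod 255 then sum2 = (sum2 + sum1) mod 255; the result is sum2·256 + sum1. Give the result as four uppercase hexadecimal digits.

Running sums (mod 255):
  after byte 0 (0xC7): sum1=199, sum2=199
  after byte 1 (0x96): sum1=94, sum2=38
  after byte 2 (0xE4): sum1=67, sum2=105
  after byte 3 (0x2E): sum1=113, sum2=218
  after byte 4 (0xB2): sum1=36, sum2=254
Checksum = sum2·256 + sum1 = 254·256 + 36 = 65060 = 0xFE24.

FE24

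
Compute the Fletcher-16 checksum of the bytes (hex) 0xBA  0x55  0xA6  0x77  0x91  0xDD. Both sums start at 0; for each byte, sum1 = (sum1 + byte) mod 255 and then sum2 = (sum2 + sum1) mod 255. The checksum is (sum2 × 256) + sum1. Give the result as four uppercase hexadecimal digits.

Running sums (mod 255):
  after byte 0 (0xBA): sum1=186, sum2=186
  after byte 1 (0x55): sum1=16, sum2=202
  after byte 2 (0xA6): sum1=182, sum2=129
  after byte 3 (0x77): sum1=46, sum2=175
  after byte 4 (0x91): sum1=191, sum2=111
  after byte 5 (0xDD): sum1=157, sum2=13
Checksum = sum2·256 + sum1 = 13·256 + 157 = 3485 = 0x0D9D.

0D9D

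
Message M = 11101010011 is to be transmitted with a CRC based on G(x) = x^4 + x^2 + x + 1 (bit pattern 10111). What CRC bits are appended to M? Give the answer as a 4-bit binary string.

0111

Append 4 zeros: 111010100110000. Divide by 10111 (XOR where the leading bit is 1):
  pos 0: 11101 XOR 10111 = 01010
  pos 1: 10100 XOR 10111 = 00011
  pos 4: 11100 XOR 10111 = 01011
  pos 5: 10111 XOR 10111 = 00000
  pos 10: 10000 XOR 10111 = 00111
Remainder (last 4 bits) = 0111. This is the CRC / FCS.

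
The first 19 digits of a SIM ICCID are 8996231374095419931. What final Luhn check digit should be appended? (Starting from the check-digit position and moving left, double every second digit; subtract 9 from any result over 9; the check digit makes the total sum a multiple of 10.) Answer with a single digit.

9

Partial digits right→left: 1 3 9 9 1 4 5 9 0 4 7 3 1 3 2 6 9 9 8
Double every second digit counting from the check-digit position (so the 1st, 3rd, 5th, ... of the partial from the right).
  doubled (with −9 where >9): 2 9 2 1 0 5 2 4 9 7 → sum 41
  kept as-is: 3 9 4 9 4 3 3 6 9 → sum 50
Total = 41 + 50 = 91.
Check digit = (10 − (91 mod 10)) mod 10 = 9.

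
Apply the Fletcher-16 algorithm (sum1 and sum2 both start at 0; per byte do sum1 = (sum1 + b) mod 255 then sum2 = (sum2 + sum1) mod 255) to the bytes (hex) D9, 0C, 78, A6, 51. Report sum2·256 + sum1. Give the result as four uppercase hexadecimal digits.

Running sums (mod 255):
  after byte 0 (D9): sum1=217, sum2=217
  after byte 1 (0C): sum1=229, sum2=191
  after byte 2 (78): sum1=94, sum2=30
  after byte 3 (A6): sum1=5, sum2=35
  after byte 4 (51): sum1=86, sum2=121
Checksum = sum2·256 + sum1 = 121·256 + 86 = 31062 = 0x7956.

7956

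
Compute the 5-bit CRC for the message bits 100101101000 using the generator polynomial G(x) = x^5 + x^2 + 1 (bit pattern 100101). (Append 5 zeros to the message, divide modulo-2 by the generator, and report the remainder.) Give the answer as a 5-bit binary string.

Append 5 zeros: 10010110100000000. Divide by 100101 (XOR where the leading bit is 1):
  pos 0: 100101 XOR 100101 = 000000
  pos 6: 101000 XOR 100101 = 001101
  pos 8: 110100 XOR 100101 = 010001
  pos 9: 100010 XOR 100101 = 000111
Remainder (last 5 bits) = 11100. This is the CRC / FCS.

11100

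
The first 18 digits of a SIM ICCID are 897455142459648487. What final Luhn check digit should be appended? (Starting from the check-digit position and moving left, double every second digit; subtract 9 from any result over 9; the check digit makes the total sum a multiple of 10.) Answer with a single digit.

Partial digits right→left: 7 8 4 8 4 6 9 5 4 2 4 1 5 5 4 7 9 8
Double every second digit counting from the check-digit position (so the 1st, 3rd, 5th, ... of the partial from the right).
  doubled (with −9 where >9): 5 8 8 9 8 8 1 8 9 → sum 64
  kept as-is: 8 8 6 5 2 1 5 7 8 → sum 50
Total = 64 + 50 = 114.
Check digit = (10 − (114 mod 10)) mod 10 = 6.

6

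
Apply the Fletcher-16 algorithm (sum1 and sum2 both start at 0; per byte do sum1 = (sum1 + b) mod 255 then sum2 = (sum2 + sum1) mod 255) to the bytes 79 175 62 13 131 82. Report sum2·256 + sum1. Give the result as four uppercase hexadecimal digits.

Running sums (mod 255):
  after byte 0 (79): sum1=79, sum2=79
  after byte 1 (175): sum1=254, sum2=78
  after byte 2 (62): sum1=61, sum2=139
  after byte 3 (13): sum1=74, sum2=213
  after byte 4 (131): sum1=205, sum2=163
  after byte 5 (82): sum1=32, sum2=195
Checksum = sum2·256 + sum1 = 195·256 + 32 = 49952 = 0xC320.

C320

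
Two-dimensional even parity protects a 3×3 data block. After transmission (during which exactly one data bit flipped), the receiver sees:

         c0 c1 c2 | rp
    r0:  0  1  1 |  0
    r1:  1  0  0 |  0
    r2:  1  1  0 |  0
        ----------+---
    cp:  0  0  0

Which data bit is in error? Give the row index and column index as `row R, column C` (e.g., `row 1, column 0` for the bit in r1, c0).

row 1, column 2

Recompute each row's even parity and compare to rp:
  r0: data parity 0, sent rp 0 → ok
  r1: data parity 1, sent rp 0 → mismatch
  r2: data parity 0, sent rp 0 → ok
Recompute each column's even parity and compare to cp:
  c0: data parity 0, sent cp 0 → ok
  c1: data parity 0, sent cp 0 → ok
  c2: data parity 1, sent cp 0 → mismatch
Exactly one row (r1) and one column (c2) fail → the flipped bit is at their intersection.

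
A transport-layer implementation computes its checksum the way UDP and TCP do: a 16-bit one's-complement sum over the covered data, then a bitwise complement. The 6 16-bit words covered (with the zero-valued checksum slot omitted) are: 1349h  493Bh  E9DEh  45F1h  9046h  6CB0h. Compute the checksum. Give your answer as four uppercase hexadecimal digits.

One's-complement addition (fold any carry out of bit 15 back into bit 0):
  0x1349 + 0x493B = 0x05C84
  0x5C84 + 0xE9DE = 0x14662 → wrap carry → 0x4663
  0x4663 + 0x45F1 = 0x08C54
  0x8C54 + 0x9046 = 0x11C9A → wrap carry → 0x1C9B
  0x1C9B + 0x6CB0 = 0x0894B
One's-complement sum = 0x894B.
Checksum = ~0x894B & 0xFFFF = 0x76B4.

76B4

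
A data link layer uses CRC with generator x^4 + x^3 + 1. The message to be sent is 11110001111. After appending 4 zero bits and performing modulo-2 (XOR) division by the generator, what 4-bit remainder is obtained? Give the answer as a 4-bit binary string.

1110

Append 4 zeros: 111100011110000. Divide by 11001 (XOR where the leading bit is 1):
  pos 0: 11110 XOR 11001 = 00111
  pos 2: 11100 XOR 11001 = 00101
  pos 4: 10111 XOR 11001 = 01110
  pos 5: 11101 XOR 11001 = 00100
  pos 7: 10010 XOR 11001 = 01011
  pos 8: 10110 XOR 11001 = 01111
  pos 9: 11110 XOR 11001 = 00111
Remainder (last 4 bits) = 1110. This is the CRC / FCS.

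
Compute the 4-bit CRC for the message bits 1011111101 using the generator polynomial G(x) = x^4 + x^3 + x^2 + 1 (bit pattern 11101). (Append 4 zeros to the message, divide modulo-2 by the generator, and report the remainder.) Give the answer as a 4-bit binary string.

Append 4 zeros: 10111111010000. Divide by 11101 (XOR where the leading bit is 1):
  pos 0: 10111 XOR 11101 = 01010
  pos 1: 10101 XOR 11101 = 01000
  pos 2: 10001 XOR 11101 = 01100
  pos 3: 11001 XOR 11101 = 00100
  pos 5: 10001 XOR 11101 = 01100
  pos 6: 11000 XOR 11101 = 00101
  pos 8: 10100 XOR 11101 = 01001
  pos 9: 10010 XOR 11101 = 01111
Remainder (last 4 bits) = 1111. This is the CRC / FCS.

1111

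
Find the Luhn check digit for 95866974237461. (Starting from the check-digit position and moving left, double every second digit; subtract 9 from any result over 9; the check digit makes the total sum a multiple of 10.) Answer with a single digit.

Partial digits right→left: 1 6 4 7 3 2 4 7 9 6 6 8 5 9
Double every second digit counting from the check-digit position (so the 1st, 3rd, 5th, ... of the partial from the right).
  doubled (with −9 where >9): 2 8 6 8 9 3 1 → sum 37
  kept as-is: 6 7 2 7 6 8 9 → sum 45
Total = 37 + 45 = 82.
Check digit = (10 − (82 mod 10)) mod 10 = 8.

8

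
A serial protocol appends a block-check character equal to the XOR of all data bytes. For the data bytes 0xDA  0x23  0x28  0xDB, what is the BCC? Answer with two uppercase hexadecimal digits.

0A

XOR the bytes together:
  start with 0xDA
  0xDA ⊕ 0x23 = 0xF9
  0xF9 ⊕ 0x28 = 0xD1
  0xD1 ⊕ 0xDB = 0x0A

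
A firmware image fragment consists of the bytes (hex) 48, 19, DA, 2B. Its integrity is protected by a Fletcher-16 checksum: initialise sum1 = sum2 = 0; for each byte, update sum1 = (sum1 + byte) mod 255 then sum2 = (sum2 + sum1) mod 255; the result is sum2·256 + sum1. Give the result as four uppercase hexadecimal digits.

Running sums (mod 255):
  after byte 0 (48): sum1=72, sum2=72
  after byte 1 (19): sum1=97, sum2=169
  after byte 2 (DA): sum1=60, sum2=229
  after byte 3 (2B): sum1=103, sum2=77
Checksum = sum2·256 + sum1 = 77·256 + 103 = 19815 = 0x4D67.

4D67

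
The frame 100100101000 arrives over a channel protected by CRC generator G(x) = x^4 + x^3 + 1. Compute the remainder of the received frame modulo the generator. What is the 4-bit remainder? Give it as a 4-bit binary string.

0000

Modulo-2 division of 100100101000 by 11001:
  pos 0: 10010 XOR 11001 = 01011
  pos 1: 10110 XOR 11001 = 01111
  pos 2: 11111 XOR 11001 = 00110
  pos 4: 11001 XOR 11001 = 00000
Remainder = 0000 (zero — the frame passes the CRC check).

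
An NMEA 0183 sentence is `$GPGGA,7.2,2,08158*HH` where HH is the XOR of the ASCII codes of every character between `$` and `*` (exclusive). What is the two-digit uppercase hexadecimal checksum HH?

57

XOR the ASCII codes of the payload characters:
  'G' = 0x47 → acc = 0x47
  'P' = 0x50 → acc = 0x17
  'G' = 0x47 → acc = 0x50
  'G' = 0x47 → acc = 0x17
  'A' = 0x41 → acc = 0x56
  ',' = 0x2C → acc = 0x7A
  '7' = 0x37 → acc = 0x4D
  '.' = 0x2E → acc = 0x63
  '2' = 0x32 → acc = 0x51
  ',' = 0x2C → acc = 0x7D
  '2' = 0x32 → acc = 0x4F
  ',' = 0x2C → acc = 0x63
  '0' = 0x30 → acc = 0x53
  '8' = 0x38 → acc = 0x6B
  '1' = 0x31 → acc = 0x5A
  '5' = 0x35 → acc = 0x6F
  '8' = 0x38 → acc = 0x57
Checksum = 0x57.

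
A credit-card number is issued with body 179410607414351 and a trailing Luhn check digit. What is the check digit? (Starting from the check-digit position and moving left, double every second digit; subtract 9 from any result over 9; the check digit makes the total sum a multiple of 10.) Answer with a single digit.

Partial digits right→left: 1 5 3 4 1 4 7 0 6 0 1 4 9 7 1
Double every second digit counting from the check-digit position (so the 1st, 3rd, 5th, ... of the partial from the right).
  doubled (with −9 where >9): 2 6 2 5 3 2 9 2 → sum 31
  kept as-is: 5 4 4 0 0 4 7 → sum 24
Total = 31 + 24 = 55.
Check digit = (10 − (55 mod 10)) mod 10 = 5.

5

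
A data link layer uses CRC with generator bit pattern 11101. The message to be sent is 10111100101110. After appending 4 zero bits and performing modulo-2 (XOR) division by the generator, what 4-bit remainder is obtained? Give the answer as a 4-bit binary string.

1110

Append 4 zeros: 101111001011100000. Divide by 11101 (XOR where the leading bit is 1):
  pos 0: 10111 XOR 11101 = 01010
  pos 1: 10101 XOR 11101 = 01000
  pos 2: 10000 XOR 11101 = 01101
  pos 3: 11010 XOR 11101 = 00111
  pos 5: 11110 XOR 11101 = 00011
  pos 8: 11111 XOR 11101 = 00010
  pos 11: 10000 XOR 11101 = 01101
  pos 12: 11010 XOR 11101 = 00111
Remainder (last 4 bits) = 1110. This is the CRC / FCS.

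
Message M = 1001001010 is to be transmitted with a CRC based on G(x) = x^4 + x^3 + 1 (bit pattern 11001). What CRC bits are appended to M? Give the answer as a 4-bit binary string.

Append 4 zeros: 10010010100000. Divide by 11001 (XOR where the leading bit is 1):
  pos 0: 10010 XOR 11001 = 01011
  pos 1: 10110 XOR 11001 = 01111
  pos 2: 11111 XOR 11001 = 00110
  pos 4: 11001 XOR 11001 = 00000
Remainder (last 4 bits) = 0000. This is the CRC / FCS.

0000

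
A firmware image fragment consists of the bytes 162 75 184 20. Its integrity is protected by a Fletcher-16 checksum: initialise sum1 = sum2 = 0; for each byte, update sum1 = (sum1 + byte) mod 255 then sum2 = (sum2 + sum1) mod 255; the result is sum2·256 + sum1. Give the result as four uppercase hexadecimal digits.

Running sums (mod 255):
  after byte 0 (162): sum1=162, sum2=162
  after byte 1 (75): sum1=237, sum2=144
  after byte 2 (184): sum1=166, sum2=55
  after byte 3 (20): sum1=186, sum2=241
Checksum = sum2·256 + sum1 = 241·256 + 186 = 61882 = 0xF1BA.

F1BA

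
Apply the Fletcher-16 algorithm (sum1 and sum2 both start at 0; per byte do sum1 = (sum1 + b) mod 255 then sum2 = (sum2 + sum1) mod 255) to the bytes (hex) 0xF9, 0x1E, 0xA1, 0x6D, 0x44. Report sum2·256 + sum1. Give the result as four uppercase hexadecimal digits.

5E6B

Running sums (mod 255):
  after byte 0 (0xF9): sum1=249, sum2=249
  after byte 1 (0x1E): sum1=24, sum2=18
  after byte 2 (0xA1): sum1=185, sum2=203
  after byte 3 (0x6D): sum1=39, sum2=242
  after byte 4 (0x44): sum1=107, sum2=94
Checksum = sum2·256 + sum1 = 94·256 + 107 = 24171 = 0x5E6B.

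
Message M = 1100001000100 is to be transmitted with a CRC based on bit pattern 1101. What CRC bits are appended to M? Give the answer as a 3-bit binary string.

Append 3 zeros: 1100001000100000. Divide by 1101 (XOR where the leading bit is 1):
  pos 0: 1100 XOR 1101 = 0001
  pos 3: 1001 XOR 1101 = 0100
  pos 4: 1000 XOR 1101 = 0101
  pos 5: 1010 XOR 1101 = 0111
  pos 6: 1110 XOR 1101 = 0011
  pos 8: 1110 XOR 1101 = 0011
  pos 10: 1100 XOR 1101 = 0001
Remainder (last 3 bits) = 100. This is the CRC / FCS.

100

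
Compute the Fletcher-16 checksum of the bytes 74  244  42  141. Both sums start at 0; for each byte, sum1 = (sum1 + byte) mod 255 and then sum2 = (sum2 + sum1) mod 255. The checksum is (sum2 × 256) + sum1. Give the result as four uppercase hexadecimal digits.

E9F6

Running sums (mod 255):
  after byte 0 (74): sum1=74, sum2=74
  after byte 1 (244): sum1=63, sum2=137
  after byte 2 (42): sum1=105, sum2=242
  after byte 3 (141): sum1=246, sum2=233
Checksum = sum2·256 + sum1 = 233·256 + 246 = 59894 = 0xE9F6.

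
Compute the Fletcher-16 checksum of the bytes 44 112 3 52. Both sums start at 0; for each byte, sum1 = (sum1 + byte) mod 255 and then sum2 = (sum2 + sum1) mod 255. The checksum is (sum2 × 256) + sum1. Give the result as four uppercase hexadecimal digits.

Running sums (mod 255):
  after byte 0 (44): sum1=44, sum2=44
  after byte 1 (112): sum1=156, sum2=200
  after byte 2 (3): sum1=159, sum2=104
  after byte 3 (52): sum1=211, sum2=60
Checksum = sum2·256 + sum1 = 60·256 + 211 = 15571 = 0x3CD3.

3CD3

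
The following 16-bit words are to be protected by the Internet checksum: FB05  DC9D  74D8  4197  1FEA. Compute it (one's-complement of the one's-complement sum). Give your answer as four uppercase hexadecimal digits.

One's-complement addition (fold any carry out of bit 15 back into bit 0):
  0xFB05 + 0xDC9D = 0x1D7A2 → wrap carry → 0xD7A3
  0xD7A3 + 0x74D8 = 0x14C7B → wrap carry → 0x4C7C
  0x4C7C + 0x4197 = 0x08E13
  0x8E13 + 0x1FEA = 0x0ADFD
One's-complement sum = 0xADFD.
Checksum = ~0xADFD & 0xFFFF = 0x5202.

5202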